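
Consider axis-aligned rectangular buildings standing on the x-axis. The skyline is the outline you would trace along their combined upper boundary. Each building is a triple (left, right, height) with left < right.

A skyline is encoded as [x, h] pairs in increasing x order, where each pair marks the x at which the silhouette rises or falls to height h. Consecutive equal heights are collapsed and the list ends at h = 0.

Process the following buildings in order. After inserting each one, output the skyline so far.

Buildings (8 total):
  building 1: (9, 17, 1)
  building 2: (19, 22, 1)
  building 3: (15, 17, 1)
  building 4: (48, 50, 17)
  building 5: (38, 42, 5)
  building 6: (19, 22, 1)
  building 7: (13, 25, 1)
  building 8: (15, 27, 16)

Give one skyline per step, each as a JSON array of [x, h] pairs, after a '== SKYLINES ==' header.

== SKYLINES ==
[[9,1],[17,0]]
[[9,1],[17,0],[19,1],[22,0]]
[[9,1],[17,0],[19,1],[22,0]]
[[9,1],[17,0],[19,1],[22,0],[48,17],[50,0]]
[[9,1],[17,0],[19,1],[22,0],[38,5],[42,0],[48,17],[50,0]]
[[9,1],[17,0],[19,1],[22,0],[38,5],[42,0],[48,17],[50,0]]
[[9,1],[25,0],[38,5],[42,0],[48,17],[50,0]]
[[9,1],[15,16],[27,0],[38,5],[42,0],[48,17],[50,0]]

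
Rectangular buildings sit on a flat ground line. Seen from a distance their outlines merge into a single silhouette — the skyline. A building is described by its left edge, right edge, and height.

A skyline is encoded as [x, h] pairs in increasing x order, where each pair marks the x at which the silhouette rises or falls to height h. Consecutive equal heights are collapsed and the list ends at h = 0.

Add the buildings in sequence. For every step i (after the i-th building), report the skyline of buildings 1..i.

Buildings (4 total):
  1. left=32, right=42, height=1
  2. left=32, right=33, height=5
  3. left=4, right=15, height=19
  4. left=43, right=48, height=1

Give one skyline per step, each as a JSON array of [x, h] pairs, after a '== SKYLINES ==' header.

== SKYLINES ==
[[32,1],[42,0]]
[[32,5],[33,1],[42,0]]
[[4,19],[15,0],[32,5],[33,1],[42,0]]
[[4,19],[15,0],[32,5],[33,1],[42,0],[43,1],[48,0]]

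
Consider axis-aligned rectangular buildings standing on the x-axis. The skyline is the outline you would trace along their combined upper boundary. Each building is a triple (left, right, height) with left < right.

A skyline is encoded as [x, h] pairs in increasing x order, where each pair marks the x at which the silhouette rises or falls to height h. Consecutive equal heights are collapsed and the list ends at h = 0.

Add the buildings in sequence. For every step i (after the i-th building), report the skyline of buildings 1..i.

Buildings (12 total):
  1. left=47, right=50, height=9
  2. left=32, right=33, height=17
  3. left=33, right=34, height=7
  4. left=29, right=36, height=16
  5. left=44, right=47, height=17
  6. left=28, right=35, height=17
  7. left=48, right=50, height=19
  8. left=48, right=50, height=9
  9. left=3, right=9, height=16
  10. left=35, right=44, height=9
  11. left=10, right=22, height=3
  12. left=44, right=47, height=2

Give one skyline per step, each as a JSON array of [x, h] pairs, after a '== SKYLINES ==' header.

== SKYLINES ==
[[47,9],[50,0]]
[[32,17],[33,0],[47,9],[50,0]]
[[32,17],[33,7],[34,0],[47,9],[50,0]]
[[29,16],[32,17],[33,16],[36,0],[47,9],[50,0]]
[[29,16],[32,17],[33,16],[36,0],[44,17],[47,9],[50,0]]
[[28,17],[35,16],[36,0],[44,17],[47,9],[50,0]]
[[28,17],[35,16],[36,0],[44,17],[47,9],[48,19],[50,0]]
[[28,17],[35,16],[36,0],[44,17],[47,9],[48,19],[50,0]]
[[3,16],[9,0],[28,17],[35,16],[36,0],[44,17],[47,9],[48,19],[50,0]]
[[3,16],[9,0],[28,17],[35,16],[36,9],[44,17],[47,9],[48,19],[50,0]]
[[3,16],[9,0],[10,3],[22,0],[28,17],[35,16],[36,9],[44,17],[47,9],[48,19],[50,0]]
[[3,16],[9,0],[10,3],[22,0],[28,17],[35,16],[36,9],[44,17],[47,9],[48,19],[50,0]]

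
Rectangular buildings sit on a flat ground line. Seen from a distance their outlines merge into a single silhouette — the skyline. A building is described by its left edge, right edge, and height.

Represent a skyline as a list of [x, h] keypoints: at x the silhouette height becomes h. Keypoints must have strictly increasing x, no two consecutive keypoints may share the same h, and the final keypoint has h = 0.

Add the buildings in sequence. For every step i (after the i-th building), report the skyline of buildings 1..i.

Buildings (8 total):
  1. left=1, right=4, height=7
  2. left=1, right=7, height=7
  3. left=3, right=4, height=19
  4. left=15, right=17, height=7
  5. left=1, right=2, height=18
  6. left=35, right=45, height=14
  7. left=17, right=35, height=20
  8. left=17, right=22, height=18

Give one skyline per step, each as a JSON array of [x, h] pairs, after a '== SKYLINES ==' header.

== SKYLINES ==
[[1,7],[4,0]]
[[1,7],[7,0]]
[[1,7],[3,19],[4,7],[7,0]]
[[1,7],[3,19],[4,7],[7,0],[15,7],[17,0]]
[[1,18],[2,7],[3,19],[4,7],[7,0],[15,7],[17,0]]
[[1,18],[2,7],[3,19],[4,7],[7,0],[15,7],[17,0],[35,14],[45,0]]
[[1,18],[2,7],[3,19],[4,7],[7,0],[15,7],[17,20],[35,14],[45,0]]
[[1,18],[2,7],[3,19],[4,7],[7,0],[15,7],[17,20],[35,14],[45,0]]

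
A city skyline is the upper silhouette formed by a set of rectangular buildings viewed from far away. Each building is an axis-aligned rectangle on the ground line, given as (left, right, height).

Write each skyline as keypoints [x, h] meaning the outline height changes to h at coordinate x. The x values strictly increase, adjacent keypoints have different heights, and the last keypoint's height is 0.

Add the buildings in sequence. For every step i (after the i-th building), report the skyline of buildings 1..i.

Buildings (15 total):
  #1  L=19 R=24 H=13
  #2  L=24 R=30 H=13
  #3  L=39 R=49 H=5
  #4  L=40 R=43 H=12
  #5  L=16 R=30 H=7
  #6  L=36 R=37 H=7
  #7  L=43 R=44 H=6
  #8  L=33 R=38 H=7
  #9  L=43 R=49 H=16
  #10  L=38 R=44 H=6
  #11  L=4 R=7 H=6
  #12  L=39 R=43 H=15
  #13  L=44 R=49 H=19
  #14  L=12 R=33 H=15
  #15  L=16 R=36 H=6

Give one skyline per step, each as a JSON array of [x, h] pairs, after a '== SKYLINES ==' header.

== SKYLINES ==
[[19,13],[24,0]]
[[19,13],[30,0]]
[[19,13],[30,0],[39,5],[49,0]]
[[19,13],[30,0],[39,5],[40,12],[43,5],[49,0]]
[[16,7],[19,13],[30,0],[39,5],[40,12],[43,5],[49,0]]
[[16,7],[19,13],[30,0],[36,7],[37,0],[39,5],[40,12],[43,5],[49,0]]
[[16,7],[19,13],[30,0],[36,7],[37,0],[39,5],[40,12],[43,6],[44,5],[49,0]]
[[16,7],[19,13],[30,0],[33,7],[38,0],[39,5],[40,12],[43,6],[44,5],[49,0]]
[[16,7],[19,13],[30,0],[33,7],[38,0],[39,5],[40,12],[43,16],[49,0]]
[[16,7],[19,13],[30,0],[33,7],[38,6],[40,12],[43,16],[49,0]]
[[4,6],[7,0],[16,7],[19,13],[30,0],[33,7],[38,6],[40,12],[43,16],[49,0]]
[[4,6],[7,0],[16,7],[19,13],[30,0],[33,7],[38,6],[39,15],[43,16],[49,0]]
[[4,6],[7,0],[16,7],[19,13],[30,0],[33,7],[38,6],[39,15],[43,16],[44,19],[49,0]]
[[4,6],[7,0],[12,15],[33,7],[38,6],[39,15],[43,16],[44,19],[49,0]]
[[4,6],[7,0],[12,15],[33,7],[38,6],[39,15],[43,16],[44,19],[49,0]]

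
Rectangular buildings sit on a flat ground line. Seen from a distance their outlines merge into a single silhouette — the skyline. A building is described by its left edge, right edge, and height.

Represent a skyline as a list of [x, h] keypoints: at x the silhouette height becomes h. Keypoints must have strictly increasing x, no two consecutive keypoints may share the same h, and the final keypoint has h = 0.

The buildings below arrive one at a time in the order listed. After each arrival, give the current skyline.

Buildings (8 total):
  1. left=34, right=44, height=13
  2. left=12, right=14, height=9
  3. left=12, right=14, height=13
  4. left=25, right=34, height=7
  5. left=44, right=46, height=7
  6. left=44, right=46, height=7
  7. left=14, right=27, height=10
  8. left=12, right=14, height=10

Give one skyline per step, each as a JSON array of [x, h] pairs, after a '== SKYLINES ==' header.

== SKYLINES ==
[[34,13],[44,0]]
[[12,9],[14,0],[34,13],[44,0]]
[[12,13],[14,0],[34,13],[44,0]]
[[12,13],[14,0],[25,7],[34,13],[44,0]]
[[12,13],[14,0],[25,7],[34,13],[44,7],[46,0]]
[[12,13],[14,0],[25,7],[34,13],[44,7],[46,0]]
[[12,13],[14,10],[27,7],[34,13],[44,7],[46,0]]
[[12,13],[14,10],[27,7],[34,13],[44,7],[46,0]]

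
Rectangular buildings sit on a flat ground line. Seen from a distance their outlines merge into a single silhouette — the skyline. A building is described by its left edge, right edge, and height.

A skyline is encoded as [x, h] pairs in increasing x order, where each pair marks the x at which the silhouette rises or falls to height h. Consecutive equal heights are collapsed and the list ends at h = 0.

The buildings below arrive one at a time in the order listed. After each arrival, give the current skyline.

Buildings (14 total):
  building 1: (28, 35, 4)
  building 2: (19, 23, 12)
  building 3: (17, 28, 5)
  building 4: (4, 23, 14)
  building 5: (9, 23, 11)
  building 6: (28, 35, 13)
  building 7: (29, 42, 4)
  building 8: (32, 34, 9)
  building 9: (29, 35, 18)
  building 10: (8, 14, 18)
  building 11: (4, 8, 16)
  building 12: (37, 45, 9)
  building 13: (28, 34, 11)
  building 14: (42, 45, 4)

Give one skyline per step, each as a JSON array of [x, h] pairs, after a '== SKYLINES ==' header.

== SKYLINES ==
[[28,4],[35,0]]
[[19,12],[23,0],[28,4],[35,0]]
[[17,5],[19,12],[23,5],[28,4],[35,0]]
[[4,14],[23,5],[28,4],[35,0]]
[[4,14],[23,5],[28,4],[35,0]]
[[4,14],[23,5],[28,13],[35,0]]
[[4,14],[23,5],[28,13],[35,4],[42,0]]
[[4,14],[23,5],[28,13],[35,4],[42,0]]
[[4,14],[23,5],[28,13],[29,18],[35,4],[42,0]]
[[4,14],[8,18],[14,14],[23,5],[28,13],[29,18],[35,4],[42,0]]
[[4,16],[8,18],[14,14],[23,5],[28,13],[29,18],[35,4],[42,0]]
[[4,16],[8,18],[14,14],[23,5],[28,13],[29,18],[35,4],[37,9],[45,0]]
[[4,16],[8,18],[14,14],[23,5],[28,13],[29,18],[35,4],[37,9],[45,0]]
[[4,16],[8,18],[14,14],[23,5],[28,13],[29,18],[35,4],[37,9],[45,0]]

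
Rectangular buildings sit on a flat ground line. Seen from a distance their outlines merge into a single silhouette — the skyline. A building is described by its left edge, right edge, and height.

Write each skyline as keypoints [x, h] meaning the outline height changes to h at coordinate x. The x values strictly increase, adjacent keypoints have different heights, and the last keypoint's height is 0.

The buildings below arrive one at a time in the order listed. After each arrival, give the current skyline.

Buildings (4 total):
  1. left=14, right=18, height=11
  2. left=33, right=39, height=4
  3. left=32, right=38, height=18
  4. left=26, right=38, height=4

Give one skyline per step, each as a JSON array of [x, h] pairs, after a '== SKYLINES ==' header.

== SKYLINES ==
[[14,11],[18,0]]
[[14,11],[18,0],[33,4],[39,0]]
[[14,11],[18,0],[32,18],[38,4],[39,0]]
[[14,11],[18,0],[26,4],[32,18],[38,4],[39,0]]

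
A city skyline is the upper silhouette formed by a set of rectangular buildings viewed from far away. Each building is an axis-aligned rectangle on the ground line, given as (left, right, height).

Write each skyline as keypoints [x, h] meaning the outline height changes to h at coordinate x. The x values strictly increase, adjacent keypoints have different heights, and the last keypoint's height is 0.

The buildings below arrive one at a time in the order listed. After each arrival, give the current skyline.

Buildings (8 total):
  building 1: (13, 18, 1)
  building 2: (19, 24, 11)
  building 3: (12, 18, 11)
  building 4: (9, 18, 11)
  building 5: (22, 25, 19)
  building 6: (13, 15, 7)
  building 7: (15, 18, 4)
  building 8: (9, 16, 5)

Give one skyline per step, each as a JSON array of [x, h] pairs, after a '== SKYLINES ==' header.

== SKYLINES ==
[[13,1],[18,0]]
[[13,1],[18,0],[19,11],[24,0]]
[[12,11],[18,0],[19,11],[24,0]]
[[9,11],[18,0],[19,11],[24,0]]
[[9,11],[18,0],[19,11],[22,19],[25,0]]
[[9,11],[18,0],[19,11],[22,19],[25,0]]
[[9,11],[18,0],[19,11],[22,19],[25,0]]
[[9,11],[18,0],[19,11],[22,19],[25,0]]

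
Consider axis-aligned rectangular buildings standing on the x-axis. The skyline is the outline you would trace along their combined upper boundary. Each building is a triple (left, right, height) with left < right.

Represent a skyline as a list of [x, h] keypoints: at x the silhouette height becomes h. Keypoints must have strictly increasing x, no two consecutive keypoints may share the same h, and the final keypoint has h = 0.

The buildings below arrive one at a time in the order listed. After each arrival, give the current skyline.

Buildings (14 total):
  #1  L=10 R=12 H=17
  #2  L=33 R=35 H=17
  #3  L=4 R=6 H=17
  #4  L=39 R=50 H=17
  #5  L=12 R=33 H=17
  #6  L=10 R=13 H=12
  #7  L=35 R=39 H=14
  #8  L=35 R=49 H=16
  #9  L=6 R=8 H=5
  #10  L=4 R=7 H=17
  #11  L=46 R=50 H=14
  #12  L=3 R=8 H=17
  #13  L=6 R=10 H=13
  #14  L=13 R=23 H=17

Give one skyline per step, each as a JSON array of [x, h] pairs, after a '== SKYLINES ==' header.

== SKYLINES ==
[[10,17],[12,0]]
[[10,17],[12,0],[33,17],[35,0]]
[[4,17],[6,0],[10,17],[12,0],[33,17],[35,0]]
[[4,17],[6,0],[10,17],[12,0],[33,17],[35,0],[39,17],[50,0]]
[[4,17],[6,0],[10,17],[35,0],[39,17],[50,0]]
[[4,17],[6,0],[10,17],[35,0],[39,17],[50,0]]
[[4,17],[6,0],[10,17],[35,14],[39,17],[50,0]]
[[4,17],[6,0],[10,17],[35,16],[39,17],[50,0]]
[[4,17],[6,5],[8,0],[10,17],[35,16],[39,17],[50,0]]
[[4,17],[7,5],[8,0],[10,17],[35,16],[39,17],[50,0]]
[[4,17],[7,5],[8,0],[10,17],[35,16],[39,17],[50,0]]
[[3,17],[8,0],[10,17],[35,16],[39,17],[50,0]]
[[3,17],[8,13],[10,17],[35,16],[39,17],[50,0]]
[[3,17],[8,13],[10,17],[35,16],[39,17],[50,0]]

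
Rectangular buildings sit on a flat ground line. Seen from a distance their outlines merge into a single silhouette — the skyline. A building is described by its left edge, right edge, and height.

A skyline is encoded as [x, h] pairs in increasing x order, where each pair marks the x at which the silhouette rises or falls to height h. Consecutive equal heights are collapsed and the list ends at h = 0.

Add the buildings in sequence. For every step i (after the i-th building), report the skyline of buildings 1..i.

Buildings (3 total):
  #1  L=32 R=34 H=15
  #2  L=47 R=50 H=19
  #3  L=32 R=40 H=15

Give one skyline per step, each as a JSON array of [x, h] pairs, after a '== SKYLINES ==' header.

== SKYLINES ==
[[32,15],[34,0]]
[[32,15],[34,0],[47,19],[50,0]]
[[32,15],[40,0],[47,19],[50,0]]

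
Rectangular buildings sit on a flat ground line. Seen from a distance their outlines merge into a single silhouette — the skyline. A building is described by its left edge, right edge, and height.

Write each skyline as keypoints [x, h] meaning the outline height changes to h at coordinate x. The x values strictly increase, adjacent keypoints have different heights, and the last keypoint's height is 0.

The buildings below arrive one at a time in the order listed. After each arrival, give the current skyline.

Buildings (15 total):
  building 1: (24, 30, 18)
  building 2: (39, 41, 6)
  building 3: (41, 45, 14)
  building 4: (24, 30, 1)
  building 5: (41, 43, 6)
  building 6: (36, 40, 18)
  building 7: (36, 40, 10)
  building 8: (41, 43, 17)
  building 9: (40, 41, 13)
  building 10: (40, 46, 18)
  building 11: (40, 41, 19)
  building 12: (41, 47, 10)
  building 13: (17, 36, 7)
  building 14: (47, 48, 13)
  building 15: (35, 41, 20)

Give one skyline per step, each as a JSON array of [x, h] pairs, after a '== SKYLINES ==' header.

== SKYLINES ==
[[24,18],[30,0]]
[[24,18],[30,0],[39,6],[41,0]]
[[24,18],[30,0],[39,6],[41,14],[45,0]]
[[24,18],[30,0],[39,6],[41,14],[45,0]]
[[24,18],[30,0],[39,6],[41,14],[45,0]]
[[24,18],[30,0],[36,18],[40,6],[41,14],[45,0]]
[[24,18],[30,0],[36,18],[40,6],[41,14],[45,0]]
[[24,18],[30,0],[36,18],[40,6],[41,17],[43,14],[45,0]]
[[24,18],[30,0],[36,18],[40,13],[41,17],[43,14],[45,0]]
[[24,18],[30,0],[36,18],[46,0]]
[[24,18],[30,0],[36,18],[40,19],[41,18],[46,0]]
[[24,18],[30,0],[36,18],[40,19],[41,18],[46,10],[47,0]]
[[17,7],[24,18],[30,7],[36,18],[40,19],[41,18],[46,10],[47,0]]
[[17,7],[24,18],[30,7],[36,18],[40,19],[41,18],[46,10],[47,13],[48,0]]
[[17,7],[24,18],[30,7],[35,20],[41,18],[46,10],[47,13],[48,0]]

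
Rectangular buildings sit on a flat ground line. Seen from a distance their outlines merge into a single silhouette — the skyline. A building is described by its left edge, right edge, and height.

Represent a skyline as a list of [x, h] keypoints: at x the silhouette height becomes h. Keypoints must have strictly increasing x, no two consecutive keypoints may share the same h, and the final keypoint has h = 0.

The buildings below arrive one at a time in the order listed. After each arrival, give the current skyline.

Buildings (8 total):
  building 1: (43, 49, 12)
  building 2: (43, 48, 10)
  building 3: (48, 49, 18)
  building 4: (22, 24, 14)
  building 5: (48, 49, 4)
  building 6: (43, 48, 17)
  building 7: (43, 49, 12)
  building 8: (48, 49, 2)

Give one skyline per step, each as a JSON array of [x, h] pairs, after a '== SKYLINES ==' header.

== SKYLINES ==
[[43,12],[49,0]]
[[43,12],[49,0]]
[[43,12],[48,18],[49,0]]
[[22,14],[24,0],[43,12],[48,18],[49,0]]
[[22,14],[24,0],[43,12],[48,18],[49,0]]
[[22,14],[24,0],[43,17],[48,18],[49,0]]
[[22,14],[24,0],[43,17],[48,18],[49,0]]
[[22,14],[24,0],[43,17],[48,18],[49,0]]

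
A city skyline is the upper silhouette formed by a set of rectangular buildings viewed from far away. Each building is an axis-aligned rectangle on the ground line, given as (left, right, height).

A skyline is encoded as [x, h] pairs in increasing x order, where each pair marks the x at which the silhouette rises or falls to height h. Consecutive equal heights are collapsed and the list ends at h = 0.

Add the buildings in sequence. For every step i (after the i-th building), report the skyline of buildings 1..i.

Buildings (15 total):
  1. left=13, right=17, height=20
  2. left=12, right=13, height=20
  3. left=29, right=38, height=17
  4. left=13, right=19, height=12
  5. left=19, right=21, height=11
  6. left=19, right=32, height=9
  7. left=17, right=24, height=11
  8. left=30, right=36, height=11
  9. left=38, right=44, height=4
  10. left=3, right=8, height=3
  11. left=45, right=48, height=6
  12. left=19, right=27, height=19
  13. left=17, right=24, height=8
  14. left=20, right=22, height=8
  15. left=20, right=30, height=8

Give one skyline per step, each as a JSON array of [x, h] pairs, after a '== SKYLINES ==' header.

== SKYLINES ==
[[13,20],[17,0]]
[[12,20],[17,0]]
[[12,20],[17,0],[29,17],[38,0]]
[[12,20],[17,12],[19,0],[29,17],[38,0]]
[[12,20],[17,12],[19,11],[21,0],[29,17],[38,0]]
[[12,20],[17,12],[19,11],[21,9],[29,17],[38,0]]
[[12,20],[17,12],[19,11],[24,9],[29,17],[38,0]]
[[12,20],[17,12],[19,11],[24,9],[29,17],[38,0]]
[[12,20],[17,12],[19,11],[24,9],[29,17],[38,4],[44,0]]
[[3,3],[8,0],[12,20],[17,12],[19,11],[24,9],[29,17],[38,4],[44,0]]
[[3,3],[8,0],[12,20],[17,12],[19,11],[24,9],[29,17],[38,4],[44,0],[45,6],[48,0]]
[[3,3],[8,0],[12,20],[17,12],[19,19],[27,9],[29,17],[38,4],[44,0],[45,6],[48,0]]
[[3,3],[8,0],[12,20],[17,12],[19,19],[27,9],[29,17],[38,4],[44,0],[45,6],[48,0]]
[[3,3],[8,0],[12,20],[17,12],[19,19],[27,9],[29,17],[38,4],[44,0],[45,6],[48,0]]
[[3,3],[8,0],[12,20],[17,12],[19,19],[27,9],[29,17],[38,4],[44,0],[45,6],[48,0]]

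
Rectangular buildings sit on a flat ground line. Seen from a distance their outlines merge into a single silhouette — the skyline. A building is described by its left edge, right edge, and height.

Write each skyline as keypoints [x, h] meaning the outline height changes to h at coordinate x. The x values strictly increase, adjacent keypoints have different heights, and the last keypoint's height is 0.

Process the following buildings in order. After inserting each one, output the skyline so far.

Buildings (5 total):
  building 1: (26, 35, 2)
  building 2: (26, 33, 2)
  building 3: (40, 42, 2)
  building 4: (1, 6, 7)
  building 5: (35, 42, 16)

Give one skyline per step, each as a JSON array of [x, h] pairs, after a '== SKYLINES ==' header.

== SKYLINES ==
[[26,2],[35,0]]
[[26,2],[35,0]]
[[26,2],[35,0],[40,2],[42,0]]
[[1,7],[6,0],[26,2],[35,0],[40,2],[42,0]]
[[1,7],[6,0],[26,2],[35,16],[42,0]]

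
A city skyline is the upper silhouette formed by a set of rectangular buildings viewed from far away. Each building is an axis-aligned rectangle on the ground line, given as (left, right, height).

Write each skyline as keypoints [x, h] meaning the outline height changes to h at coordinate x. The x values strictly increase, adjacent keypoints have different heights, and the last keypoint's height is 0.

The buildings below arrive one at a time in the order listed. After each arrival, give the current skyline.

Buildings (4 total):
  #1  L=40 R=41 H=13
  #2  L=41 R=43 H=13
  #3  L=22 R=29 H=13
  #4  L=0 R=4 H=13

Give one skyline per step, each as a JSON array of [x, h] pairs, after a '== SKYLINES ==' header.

== SKYLINES ==
[[40,13],[41,0]]
[[40,13],[43,0]]
[[22,13],[29,0],[40,13],[43,0]]
[[0,13],[4,0],[22,13],[29,0],[40,13],[43,0]]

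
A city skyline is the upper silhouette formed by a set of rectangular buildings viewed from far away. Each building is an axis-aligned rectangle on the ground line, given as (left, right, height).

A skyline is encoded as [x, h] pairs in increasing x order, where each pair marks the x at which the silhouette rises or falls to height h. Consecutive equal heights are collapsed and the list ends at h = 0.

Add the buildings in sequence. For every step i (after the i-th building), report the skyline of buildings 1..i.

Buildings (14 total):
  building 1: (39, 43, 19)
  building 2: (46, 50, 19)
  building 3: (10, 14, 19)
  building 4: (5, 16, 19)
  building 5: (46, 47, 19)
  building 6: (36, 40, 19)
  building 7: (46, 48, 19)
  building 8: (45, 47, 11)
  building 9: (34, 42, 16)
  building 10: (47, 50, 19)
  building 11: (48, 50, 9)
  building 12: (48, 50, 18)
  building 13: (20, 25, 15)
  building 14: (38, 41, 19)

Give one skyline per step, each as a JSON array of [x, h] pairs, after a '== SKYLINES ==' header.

== SKYLINES ==
[[39,19],[43,0]]
[[39,19],[43,0],[46,19],[50,0]]
[[10,19],[14,0],[39,19],[43,0],[46,19],[50,0]]
[[5,19],[16,0],[39,19],[43,0],[46,19],[50,0]]
[[5,19],[16,0],[39,19],[43,0],[46,19],[50,0]]
[[5,19],[16,0],[36,19],[43,0],[46,19],[50,0]]
[[5,19],[16,0],[36,19],[43,0],[46,19],[50,0]]
[[5,19],[16,0],[36,19],[43,0],[45,11],[46,19],[50,0]]
[[5,19],[16,0],[34,16],[36,19],[43,0],[45,11],[46,19],[50,0]]
[[5,19],[16,0],[34,16],[36,19],[43,0],[45,11],[46,19],[50,0]]
[[5,19],[16,0],[34,16],[36,19],[43,0],[45,11],[46,19],[50,0]]
[[5,19],[16,0],[34,16],[36,19],[43,0],[45,11],[46,19],[50,0]]
[[5,19],[16,0],[20,15],[25,0],[34,16],[36,19],[43,0],[45,11],[46,19],[50,0]]
[[5,19],[16,0],[20,15],[25,0],[34,16],[36,19],[43,0],[45,11],[46,19],[50,0]]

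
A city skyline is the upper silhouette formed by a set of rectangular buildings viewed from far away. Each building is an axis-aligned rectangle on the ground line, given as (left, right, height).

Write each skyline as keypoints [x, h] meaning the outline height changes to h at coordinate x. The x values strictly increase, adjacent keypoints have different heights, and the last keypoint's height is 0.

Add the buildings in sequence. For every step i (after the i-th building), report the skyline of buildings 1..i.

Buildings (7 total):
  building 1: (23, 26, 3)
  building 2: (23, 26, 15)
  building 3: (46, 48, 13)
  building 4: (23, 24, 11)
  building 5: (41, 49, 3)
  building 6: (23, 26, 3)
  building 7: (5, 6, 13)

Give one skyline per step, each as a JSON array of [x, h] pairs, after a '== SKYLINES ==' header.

== SKYLINES ==
[[23,3],[26,0]]
[[23,15],[26,0]]
[[23,15],[26,0],[46,13],[48,0]]
[[23,15],[26,0],[46,13],[48,0]]
[[23,15],[26,0],[41,3],[46,13],[48,3],[49,0]]
[[23,15],[26,0],[41,3],[46,13],[48,3],[49,0]]
[[5,13],[6,0],[23,15],[26,0],[41,3],[46,13],[48,3],[49,0]]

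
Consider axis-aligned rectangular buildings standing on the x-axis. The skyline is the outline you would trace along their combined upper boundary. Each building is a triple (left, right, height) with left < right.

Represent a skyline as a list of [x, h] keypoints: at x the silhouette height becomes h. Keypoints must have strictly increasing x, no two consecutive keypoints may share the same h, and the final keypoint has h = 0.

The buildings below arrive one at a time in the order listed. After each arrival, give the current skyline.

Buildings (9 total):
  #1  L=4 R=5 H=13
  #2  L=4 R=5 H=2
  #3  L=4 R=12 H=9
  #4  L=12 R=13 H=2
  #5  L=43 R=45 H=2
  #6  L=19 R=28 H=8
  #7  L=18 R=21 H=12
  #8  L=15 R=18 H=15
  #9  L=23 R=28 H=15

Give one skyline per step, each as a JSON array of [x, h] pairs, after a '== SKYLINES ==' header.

== SKYLINES ==
[[4,13],[5,0]]
[[4,13],[5,0]]
[[4,13],[5,9],[12,0]]
[[4,13],[5,9],[12,2],[13,0]]
[[4,13],[5,9],[12,2],[13,0],[43,2],[45,0]]
[[4,13],[5,9],[12,2],[13,0],[19,8],[28,0],[43,2],[45,0]]
[[4,13],[5,9],[12,2],[13,0],[18,12],[21,8],[28,0],[43,2],[45,0]]
[[4,13],[5,9],[12,2],[13,0],[15,15],[18,12],[21,8],[28,0],[43,2],[45,0]]
[[4,13],[5,9],[12,2],[13,0],[15,15],[18,12],[21,8],[23,15],[28,0],[43,2],[45,0]]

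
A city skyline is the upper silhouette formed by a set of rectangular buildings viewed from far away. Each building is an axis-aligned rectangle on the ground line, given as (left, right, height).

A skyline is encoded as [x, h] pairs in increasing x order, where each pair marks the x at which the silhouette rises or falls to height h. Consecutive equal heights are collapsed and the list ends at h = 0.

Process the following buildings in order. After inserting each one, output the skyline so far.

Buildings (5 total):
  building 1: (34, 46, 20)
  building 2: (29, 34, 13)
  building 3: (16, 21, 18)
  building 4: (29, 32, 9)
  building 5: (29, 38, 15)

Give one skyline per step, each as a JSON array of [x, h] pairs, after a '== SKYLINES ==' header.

== SKYLINES ==
[[34,20],[46,0]]
[[29,13],[34,20],[46,0]]
[[16,18],[21,0],[29,13],[34,20],[46,0]]
[[16,18],[21,0],[29,13],[34,20],[46,0]]
[[16,18],[21,0],[29,15],[34,20],[46,0]]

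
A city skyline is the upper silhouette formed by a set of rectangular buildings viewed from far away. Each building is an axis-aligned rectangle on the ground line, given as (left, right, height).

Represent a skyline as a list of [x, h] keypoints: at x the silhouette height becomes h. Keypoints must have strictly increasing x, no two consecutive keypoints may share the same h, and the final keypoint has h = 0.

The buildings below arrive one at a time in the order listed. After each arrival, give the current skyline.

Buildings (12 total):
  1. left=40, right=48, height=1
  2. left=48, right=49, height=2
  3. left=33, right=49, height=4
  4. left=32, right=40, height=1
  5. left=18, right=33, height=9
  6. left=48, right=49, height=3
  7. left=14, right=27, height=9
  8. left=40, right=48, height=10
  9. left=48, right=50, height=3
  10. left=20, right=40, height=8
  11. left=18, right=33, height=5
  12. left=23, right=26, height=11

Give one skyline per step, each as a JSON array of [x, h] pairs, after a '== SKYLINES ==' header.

== SKYLINES ==
[[40,1],[48,0]]
[[40,1],[48,2],[49,0]]
[[33,4],[49,0]]
[[32,1],[33,4],[49,0]]
[[18,9],[33,4],[49,0]]
[[18,9],[33,4],[49,0]]
[[14,9],[33,4],[49,0]]
[[14,9],[33,4],[40,10],[48,4],[49,0]]
[[14,9],[33,4],[40,10],[48,4],[49,3],[50,0]]
[[14,9],[33,8],[40,10],[48,4],[49,3],[50,0]]
[[14,9],[33,8],[40,10],[48,4],[49,3],[50,0]]
[[14,9],[23,11],[26,9],[33,8],[40,10],[48,4],[49,3],[50,0]]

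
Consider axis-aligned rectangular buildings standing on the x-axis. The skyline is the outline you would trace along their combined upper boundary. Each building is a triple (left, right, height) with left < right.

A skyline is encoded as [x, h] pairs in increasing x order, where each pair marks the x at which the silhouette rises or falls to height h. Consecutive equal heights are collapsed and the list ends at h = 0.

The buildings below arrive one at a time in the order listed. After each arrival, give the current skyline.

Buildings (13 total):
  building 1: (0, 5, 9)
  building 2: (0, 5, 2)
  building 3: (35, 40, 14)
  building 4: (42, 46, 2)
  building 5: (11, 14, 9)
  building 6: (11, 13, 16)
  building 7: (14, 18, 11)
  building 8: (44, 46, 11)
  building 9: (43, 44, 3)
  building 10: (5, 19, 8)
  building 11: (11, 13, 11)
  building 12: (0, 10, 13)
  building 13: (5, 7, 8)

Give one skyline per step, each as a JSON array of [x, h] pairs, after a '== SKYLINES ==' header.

== SKYLINES ==
[[0,9],[5,0]]
[[0,9],[5,0]]
[[0,9],[5,0],[35,14],[40,0]]
[[0,9],[5,0],[35,14],[40,0],[42,2],[46,0]]
[[0,9],[5,0],[11,9],[14,0],[35,14],[40,0],[42,2],[46,0]]
[[0,9],[5,0],[11,16],[13,9],[14,0],[35,14],[40,0],[42,2],[46,0]]
[[0,9],[5,0],[11,16],[13,9],[14,11],[18,0],[35,14],[40,0],[42,2],[46,0]]
[[0,9],[5,0],[11,16],[13,9],[14,11],[18,0],[35,14],[40,0],[42,2],[44,11],[46,0]]
[[0,9],[5,0],[11,16],[13,9],[14,11],[18,0],[35,14],[40,0],[42,2],[43,3],[44,11],[46,0]]
[[0,9],[5,8],[11,16],[13,9],[14,11],[18,8],[19,0],[35,14],[40,0],[42,2],[43,3],[44,11],[46,0]]
[[0,9],[5,8],[11,16],[13,9],[14,11],[18,8],[19,0],[35,14],[40,0],[42,2],[43,3],[44,11],[46,0]]
[[0,13],[10,8],[11,16],[13,9],[14,11],[18,8],[19,0],[35,14],[40,0],[42,2],[43,3],[44,11],[46,0]]
[[0,13],[10,8],[11,16],[13,9],[14,11],[18,8],[19,0],[35,14],[40,0],[42,2],[43,3],[44,11],[46,0]]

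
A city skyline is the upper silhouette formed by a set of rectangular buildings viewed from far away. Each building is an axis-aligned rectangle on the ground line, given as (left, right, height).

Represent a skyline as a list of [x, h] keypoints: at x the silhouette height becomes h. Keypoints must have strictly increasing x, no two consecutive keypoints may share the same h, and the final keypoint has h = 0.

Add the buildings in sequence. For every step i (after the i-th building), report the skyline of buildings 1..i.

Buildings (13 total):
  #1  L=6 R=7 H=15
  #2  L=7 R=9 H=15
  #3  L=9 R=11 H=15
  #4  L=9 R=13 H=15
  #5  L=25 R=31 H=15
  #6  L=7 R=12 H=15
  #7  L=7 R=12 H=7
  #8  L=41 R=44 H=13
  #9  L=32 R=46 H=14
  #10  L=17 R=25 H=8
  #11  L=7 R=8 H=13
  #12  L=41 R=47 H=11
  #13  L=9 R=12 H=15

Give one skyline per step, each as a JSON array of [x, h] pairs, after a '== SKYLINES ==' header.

== SKYLINES ==
[[6,15],[7,0]]
[[6,15],[9,0]]
[[6,15],[11,0]]
[[6,15],[13,0]]
[[6,15],[13,0],[25,15],[31,0]]
[[6,15],[13,0],[25,15],[31,0]]
[[6,15],[13,0],[25,15],[31,0]]
[[6,15],[13,0],[25,15],[31,0],[41,13],[44,0]]
[[6,15],[13,0],[25,15],[31,0],[32,14],[46,0]]
[[6,15],[13,0],[17,8],[25,15],[31,0],[32,14],[46,0]]
[[6,15],[13,0],[17,8],[25,15],[31,0],[32,14],[46,0]]
[[6,15],[13,0],[17,8],[25,15],[31,0],[32,14],[46,11],[47,0]]
[[6,15],[13,0],[17,8],[25,15],[31,0],[32,14],[46,11],[47,0]]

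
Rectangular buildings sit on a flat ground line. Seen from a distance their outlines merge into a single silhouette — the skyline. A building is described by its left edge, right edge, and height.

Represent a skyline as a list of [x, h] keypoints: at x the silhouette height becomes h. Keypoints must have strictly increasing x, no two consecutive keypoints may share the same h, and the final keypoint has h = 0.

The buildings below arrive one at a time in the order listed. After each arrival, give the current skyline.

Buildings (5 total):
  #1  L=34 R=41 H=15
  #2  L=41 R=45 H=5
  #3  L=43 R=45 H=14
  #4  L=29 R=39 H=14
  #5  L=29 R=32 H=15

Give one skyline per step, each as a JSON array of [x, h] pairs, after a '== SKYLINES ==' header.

== SKYLINES ==
[[34,15],[41,0]]
[[34,15],[41,5],[45,0]]
[[34,15],[41,5],[43,14],[45,0]]
[[29,14],[34,15],[41,5],[43,14],[45,0]]
[[29,15],[32,14],[34,15],[41,5],[43,14],[45,0]]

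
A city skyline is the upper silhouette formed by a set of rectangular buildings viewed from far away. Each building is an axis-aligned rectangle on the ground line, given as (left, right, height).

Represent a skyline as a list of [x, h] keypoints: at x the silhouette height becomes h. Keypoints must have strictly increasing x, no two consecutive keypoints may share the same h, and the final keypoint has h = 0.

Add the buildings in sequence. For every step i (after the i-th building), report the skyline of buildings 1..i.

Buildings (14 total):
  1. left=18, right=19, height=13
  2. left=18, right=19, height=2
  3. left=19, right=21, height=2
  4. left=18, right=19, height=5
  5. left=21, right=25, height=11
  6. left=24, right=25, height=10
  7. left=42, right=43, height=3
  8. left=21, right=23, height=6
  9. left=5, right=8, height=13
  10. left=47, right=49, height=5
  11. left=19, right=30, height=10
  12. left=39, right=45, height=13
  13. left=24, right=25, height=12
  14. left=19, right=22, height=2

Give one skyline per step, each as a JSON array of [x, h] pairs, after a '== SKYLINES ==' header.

== SKYLINES ==
[[18,13],[19,0]]
[[18,13],[19,0]]
[[18,13],[19,2],[21,0]]
[[18,13],[19,2],[21,0]]
[[18,13],[19,2],[21,11],[25,0]]
[[18,13],[19,2],[21,11],[25,0]]
[[18,13],[19,2],[21,11],[25,0],[42,3],[43,0]]
[[18,13],[19,2],[21,11],[25,0],[42,3],[43,0]]
[[5,13],[8,0],[18,13],[19,2],[21,11],[25,0],[42,3],[43,0]]
[[5,13],[8,0],[18,13],[19,2],[21,11],[25,0],[42,3],[43,0],[47,5],[49,0]]
[[5,13],[8,0],[18,13],[19,10],[21,11],[25,10],[30,0],[42,3],[43,0],[47,5],[49,0]]
[[5,13],[8,0],[18,13],[19,10],[21,11],[25,10],[30,0],[39,13],[45,0],[47,5],[49,0]]
[[5,13],[8,0],[18,13],[19,10],[21,11],[24,12],[25,10],[30,0],[39,13],[45,0],[47,5],[49,0]]
[[5,13],[8,0],[18,13],[19,10],[21,11],[24,12],[25,10],[30,0],[39,13],[45,0],[47,5],[49,0]]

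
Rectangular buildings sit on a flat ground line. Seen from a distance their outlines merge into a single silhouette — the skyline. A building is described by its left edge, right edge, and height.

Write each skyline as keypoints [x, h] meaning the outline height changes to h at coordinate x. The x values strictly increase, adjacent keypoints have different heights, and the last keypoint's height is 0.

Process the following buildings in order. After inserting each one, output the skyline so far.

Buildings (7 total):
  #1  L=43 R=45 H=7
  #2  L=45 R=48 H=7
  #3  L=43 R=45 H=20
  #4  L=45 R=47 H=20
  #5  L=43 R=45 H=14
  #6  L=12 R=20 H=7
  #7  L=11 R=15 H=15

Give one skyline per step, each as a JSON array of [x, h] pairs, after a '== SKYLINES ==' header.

== SKYLINES ==
[[43,7],[45,0]]
[[43,7],[48,0]]
[[43,20],[45,7],[48,0]]
[[43,20],[47,7],[48,0]]
[[43,20],[47,7],[48,0]]
[[12,7],[20,0],[43,20],[47,7],[48,0]]
[[11,15],[15,7],[20,0],[43,20],[47,7],[48,0]]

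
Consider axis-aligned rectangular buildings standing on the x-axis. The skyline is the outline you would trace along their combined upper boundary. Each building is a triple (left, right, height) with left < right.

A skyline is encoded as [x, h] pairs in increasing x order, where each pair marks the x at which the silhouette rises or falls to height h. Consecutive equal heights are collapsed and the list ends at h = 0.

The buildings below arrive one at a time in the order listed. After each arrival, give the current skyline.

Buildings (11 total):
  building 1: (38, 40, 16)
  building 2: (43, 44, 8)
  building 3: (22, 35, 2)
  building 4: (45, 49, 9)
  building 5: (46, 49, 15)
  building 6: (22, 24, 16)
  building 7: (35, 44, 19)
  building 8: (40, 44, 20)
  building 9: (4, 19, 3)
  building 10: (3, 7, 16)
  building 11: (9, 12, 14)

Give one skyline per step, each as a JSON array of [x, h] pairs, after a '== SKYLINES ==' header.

== SKYLINES ==
[[38,16],[40,0]]
[[38,16],[40,0],[43,8],[44,0]]
[[22,2],[35,0],[38,16],[40,0],[43,8],[44,0]]
[[22,2],[35,0],[38,16],[40,0],[43,8],[44,0],[45,9],[49,0]]
[[22,2],[35,0],[38,16],[40,0],[43,8],[44,0],[45,9],[46,15],[49,0]]
[[22,16],[24,2],[35,0],[38,16],[40,0],[43,8],[44,0],[45,9],[46,15],[49,0]]
[[22,16],[24,2],[35,19],[44,0],[45,9],[46,15],[49,0]]
[[22,16],[24,2],[35,19],[40,20],[44,0],[45,9],[46,15],[49,0]]
[[4,3],[19,0],[22,16],[24,2],[35,19],[40,20],[44,0],[45,9],[46,15],[49,0]]
[[3,16],[7,3],[19,0],[22,16],[24,2],[35,19],[40,20],[44,0],[45,9],[46,15],[49,0]]
[[3,16],[7,3],[9,14],[12,3],[19,0],[22,16],[24,2],[35,19],[40,20],[44,0],[45,9],[46,15],[49,0]]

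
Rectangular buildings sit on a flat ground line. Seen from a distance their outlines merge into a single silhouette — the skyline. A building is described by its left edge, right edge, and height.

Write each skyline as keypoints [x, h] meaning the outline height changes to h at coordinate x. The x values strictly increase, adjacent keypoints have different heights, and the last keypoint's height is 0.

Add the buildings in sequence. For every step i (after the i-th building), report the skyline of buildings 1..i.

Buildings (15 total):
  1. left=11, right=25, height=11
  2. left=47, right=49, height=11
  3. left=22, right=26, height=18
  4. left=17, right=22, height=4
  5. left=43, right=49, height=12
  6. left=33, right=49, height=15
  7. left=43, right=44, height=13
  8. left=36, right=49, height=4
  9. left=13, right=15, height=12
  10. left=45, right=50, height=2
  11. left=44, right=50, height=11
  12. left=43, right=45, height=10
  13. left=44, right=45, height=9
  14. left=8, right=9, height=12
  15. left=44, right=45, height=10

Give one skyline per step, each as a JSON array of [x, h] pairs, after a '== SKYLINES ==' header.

== SKYLINES ==
[[11,11],[25,0]]
[[11,11],[25,0],[47,11],[49,0]]
[[11,11],[22,18],[26,0],[47,11],[49,0]]
[[11,11],[22,18],[26,0],[47,11],[49,0]]
[[11,11],[22,18],[26,0],[43,12],[49,0]]
[[11,11],[22,18],[26,0],[33,15],[49,0]]
[[11,11],[22,18],[26,0],[33,15],[49,0]]
[[11,11],[22,18],[26,0],[33,15],[49,0]]
[[11,11],[13,12],[15,11],[22,18],[26,0],[33,15],[49,0]]
[[11,11],[13,12],[15,11],[22,18],[26,0],[33,15],[49,2],[50,0]]
[[11,11],[13,12],[15,11],[22,18],[26,0],[33,15],[49,11],[50,0]]
[[11,11],[13,12],[15,11],[22,18],[26,0],[33,15],[49,11],[50,0]]
[[11,11],[13,12],[15,11],[22,18],[26,0],[33,15],[49,11],[50,0]]
[[8,12],[9,0],[11,11],[13,12],[15,11],[22,18],[26,0],[33,15],[49,11],[50,0]]
[[8,12],[9,0],[11,11],[13,12],[15,11],[22,18],[26,0],[33,15],[49,11],[50,0]]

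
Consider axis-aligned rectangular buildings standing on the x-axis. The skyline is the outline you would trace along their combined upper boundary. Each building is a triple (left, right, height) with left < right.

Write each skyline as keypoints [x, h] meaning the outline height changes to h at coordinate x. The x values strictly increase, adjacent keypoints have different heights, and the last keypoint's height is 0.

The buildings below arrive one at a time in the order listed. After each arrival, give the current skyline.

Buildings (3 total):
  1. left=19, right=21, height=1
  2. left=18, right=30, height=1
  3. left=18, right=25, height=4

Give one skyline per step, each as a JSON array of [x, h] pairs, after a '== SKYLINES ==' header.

== SKYLINES ==
[[19,1],[21,0]]
[[18,1],[30,0]]
[[18,4],[25,1],[30,0]]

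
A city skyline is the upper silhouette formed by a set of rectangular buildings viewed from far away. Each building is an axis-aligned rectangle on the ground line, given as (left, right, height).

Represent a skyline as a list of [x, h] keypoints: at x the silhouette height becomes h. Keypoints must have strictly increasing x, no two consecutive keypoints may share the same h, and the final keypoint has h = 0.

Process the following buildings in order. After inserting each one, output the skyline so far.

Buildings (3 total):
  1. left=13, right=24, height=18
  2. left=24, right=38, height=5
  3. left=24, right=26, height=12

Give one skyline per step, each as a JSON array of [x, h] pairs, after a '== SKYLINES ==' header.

== SKYLINES ==
[[13,18],[24,0]]
[[13,18],[24,5],[38,0]]
[[13,18],[24,12],[26,5],[38,0]]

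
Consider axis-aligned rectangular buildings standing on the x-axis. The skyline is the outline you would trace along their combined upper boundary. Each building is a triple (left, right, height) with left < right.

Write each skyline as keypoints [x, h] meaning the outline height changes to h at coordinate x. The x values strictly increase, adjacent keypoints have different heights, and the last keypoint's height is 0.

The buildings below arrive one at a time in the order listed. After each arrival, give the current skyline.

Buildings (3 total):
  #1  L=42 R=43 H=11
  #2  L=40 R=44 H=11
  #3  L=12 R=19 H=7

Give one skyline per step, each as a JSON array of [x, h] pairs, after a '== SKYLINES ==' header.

== SKYLINES ==
[[42,11],[43,0]]
[[40,11],[44,0]]
[[12,7],[19,0],[40,11],[44,0]]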